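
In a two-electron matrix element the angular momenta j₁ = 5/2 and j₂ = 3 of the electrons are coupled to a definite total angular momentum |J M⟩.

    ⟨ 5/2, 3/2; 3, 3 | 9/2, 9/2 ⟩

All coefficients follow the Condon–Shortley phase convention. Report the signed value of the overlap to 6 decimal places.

√[10·1!4!5!/11! · 4!1!6!0!9!0!] = √(49766400/11)
  +(−1)^1/∏(1,0,0,5,4,0)! = -1/2880  (running -1/2880)
⟨..|..⟩ = √(49766400/11)·(-1/2880) = -0.738549

−√(6/11) = -0.738549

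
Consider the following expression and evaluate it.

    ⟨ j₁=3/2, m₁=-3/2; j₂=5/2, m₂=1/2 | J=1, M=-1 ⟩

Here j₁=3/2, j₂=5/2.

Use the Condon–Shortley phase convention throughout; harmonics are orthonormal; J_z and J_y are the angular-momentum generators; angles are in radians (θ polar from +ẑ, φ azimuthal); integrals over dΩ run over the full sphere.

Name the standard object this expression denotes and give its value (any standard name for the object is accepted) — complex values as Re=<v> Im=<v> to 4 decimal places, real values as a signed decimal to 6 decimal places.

This is a Clebsch–Gordan (vector-coupling) coefficient.
j₁+j₂−J=3  J+j₁−j₂=0  J−j₁+j₂=2  j₁+j₂+J+1=6
(j₁±m₁, j₂±m₂, J±M) = (0,3,3,2,0,2)
P² = 36/5
sum k=3..3:
  [3] −1/12 = -1/12
S = -1/12
C² = P²·S² = 1/20 ; C = -0.223607

Clebsch–Gordan coefficient, −√(1/20) ≈ -0.223607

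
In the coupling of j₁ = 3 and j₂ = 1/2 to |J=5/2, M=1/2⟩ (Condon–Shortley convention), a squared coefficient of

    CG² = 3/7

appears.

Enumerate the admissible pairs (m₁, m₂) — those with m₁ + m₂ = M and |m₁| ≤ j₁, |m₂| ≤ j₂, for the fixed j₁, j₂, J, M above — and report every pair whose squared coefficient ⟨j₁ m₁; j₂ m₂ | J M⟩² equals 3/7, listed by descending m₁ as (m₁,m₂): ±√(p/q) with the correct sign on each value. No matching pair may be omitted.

Admissible pairs with m₁+m₂ = M = 1/2: (0,1/2), (1,-1/2)
  (m₁,m₂)=(1,-1/2): CG² = 4/7, CG = +√(4/7)
  (m₁,m₂)=(0,1/2): CG² = 3/7, CG = −√(3/7)   ← matches the target
Pairs with CG² = 3/7: (0,1/2): −√(3/7)

(0,1/2): −√(3/7)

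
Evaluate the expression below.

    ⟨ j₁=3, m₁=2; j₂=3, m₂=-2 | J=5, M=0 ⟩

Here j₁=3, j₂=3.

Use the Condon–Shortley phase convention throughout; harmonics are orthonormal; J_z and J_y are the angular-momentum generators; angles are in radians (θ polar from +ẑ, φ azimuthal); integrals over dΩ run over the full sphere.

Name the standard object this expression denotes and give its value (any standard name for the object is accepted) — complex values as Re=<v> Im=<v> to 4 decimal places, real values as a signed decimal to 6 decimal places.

This is a Clebsch–Gordan (vector-coupling) coefficient.
√[11·1!5!5!/12! · 5!1!1!5!5!5!] = √(480000/7)
  +(−1)^0/∏(0,1,1,1,4,4)! = 1/576  (running 1/576)
  +(−1)^1/∏(1,0,0,0,5,5)! = -1/14400  (running 1/600)
⟨..|..⟩ = √(480000/7)·(1/600) = +0.436436

Clebsch–Gordan coefficient, +√(4/21) ≈ +0.436436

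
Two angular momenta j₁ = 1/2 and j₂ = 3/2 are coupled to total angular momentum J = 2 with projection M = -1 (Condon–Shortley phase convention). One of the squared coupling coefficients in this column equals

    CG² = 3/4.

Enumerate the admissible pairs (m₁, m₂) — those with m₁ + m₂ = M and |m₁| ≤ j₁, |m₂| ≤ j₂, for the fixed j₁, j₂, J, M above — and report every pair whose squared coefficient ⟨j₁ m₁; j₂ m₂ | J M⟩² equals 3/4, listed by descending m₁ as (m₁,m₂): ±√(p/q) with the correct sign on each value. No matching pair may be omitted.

Admissible pairs with m₁+m₂ = M = -1: (-1/2,-1/2), (1/2,-3/2)
  (m₁,m₂)=(1/2,-3/2): CG² = 1/4, CG = +√(1/4)
  (m₁,m₂)=(-1/2,-1/2): CG² = 3/4, CG = +√(3/4)   ← matches the target
Pairs with CG² = 3/4: (-1/2,-1/2): +√(3/4)

(-1/2,-1/2): +√(3/4)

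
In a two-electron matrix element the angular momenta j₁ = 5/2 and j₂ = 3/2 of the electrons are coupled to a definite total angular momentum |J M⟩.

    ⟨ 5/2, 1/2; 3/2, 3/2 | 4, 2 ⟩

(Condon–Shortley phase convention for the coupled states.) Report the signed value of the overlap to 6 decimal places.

j₁+j₂−J=0  J+j₁−j₂=5  J−j₁+j₂=3  j₁+j₂+J+1=9
(j₁±m₁, j₂±m₂, J±M) = (3,2,3,0,6,2)
P² = 12960/7
sum k=0..0:
  [0] +1/72 = 1/72
S = 1/72
C² = P²·S² = 5/14 ; C = +0.597614

+0.597614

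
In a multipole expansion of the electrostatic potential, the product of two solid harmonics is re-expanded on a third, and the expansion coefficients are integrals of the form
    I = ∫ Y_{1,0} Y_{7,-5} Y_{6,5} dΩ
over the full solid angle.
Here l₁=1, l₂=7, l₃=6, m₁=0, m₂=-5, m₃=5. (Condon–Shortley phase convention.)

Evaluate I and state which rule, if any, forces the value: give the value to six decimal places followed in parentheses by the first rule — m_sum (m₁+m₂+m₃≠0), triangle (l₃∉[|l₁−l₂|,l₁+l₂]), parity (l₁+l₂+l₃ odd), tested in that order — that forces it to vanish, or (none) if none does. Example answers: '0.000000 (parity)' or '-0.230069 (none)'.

Rules hold: Σm=0, L=14 even, 6≤6≤8.
N = 3·15·13 = 585
Δ = 2!·0!·12!/15! = 1/1365
Racah Σ t=1..1: t=1:−1/518400 = -1/518400
⇒ 3j(1 7 6; 0 0 0)² = 7/195, sgn -1
Racah Σ t=1..1: t=1:−1/39916800 = -1/39916800
⇒ 3j(1 7 6; 0 -5 5)² = 8/455, sgn +1
4πI² = N·(3j₀)²·(3jₘ)² = 24/65
I = -1·√(0.369231/4π) = -0.17141310
No selection rule forces the value: the integral is nonzero (none).

-0.171413 (none)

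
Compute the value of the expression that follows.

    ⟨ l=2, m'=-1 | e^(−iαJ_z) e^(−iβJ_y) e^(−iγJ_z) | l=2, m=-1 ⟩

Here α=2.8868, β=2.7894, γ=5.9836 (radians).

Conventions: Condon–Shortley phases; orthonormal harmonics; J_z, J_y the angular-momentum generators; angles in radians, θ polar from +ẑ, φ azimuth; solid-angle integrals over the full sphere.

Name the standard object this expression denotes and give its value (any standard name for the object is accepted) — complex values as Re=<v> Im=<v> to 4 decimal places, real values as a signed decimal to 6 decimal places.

Wigner D-matrix element, Re=0.0751 Im=-0.0465

This is a Wigner D-matrix element — the rotation-matrix element ⟨l m'| R(α,β,γ) |l m⟩ in the angular-momentum basis.
Split into d^2_{-1,-1}(β=2.7894) × two z-phases.
c=cos(2.789400/2)=0.175188, s=sin(2.789400/2)=0.984535; N=√[1·6·1·6]=6.000000
k∈{0,1} keeps every argument non-negative
  k=0: (−1)^0·6.0000/(6)·0.1752^4·0.9845^0 = +0.000942
  k=1: (−1)^1·6.0000/(2)·0.1752^2·0.9845^2 = -0.089246
d^2_{-1,-1}(2.7894) = +0.000942 -0.089246 = -0.088304
Attach z-rotation phases: D = e^{-i(-1)(2.8868)}·(-0.088304)·e^{-i(-1)(5.9836)} = +0.075079-0.046485i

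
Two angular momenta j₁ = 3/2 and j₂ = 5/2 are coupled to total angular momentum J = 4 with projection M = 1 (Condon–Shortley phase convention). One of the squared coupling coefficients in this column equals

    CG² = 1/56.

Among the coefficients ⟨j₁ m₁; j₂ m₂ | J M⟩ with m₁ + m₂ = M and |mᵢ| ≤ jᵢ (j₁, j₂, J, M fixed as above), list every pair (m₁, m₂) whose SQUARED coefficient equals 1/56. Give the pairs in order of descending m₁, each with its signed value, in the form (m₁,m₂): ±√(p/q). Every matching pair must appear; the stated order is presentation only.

Admissible pairs with m₁+m₂ = M = 1: (-3/2,5/2), (-1/2,3/2), (1/2,1/2), (3/2,-1/2)
  (m₁,m₂)=(3/2,-1/2): CG² = 5/28, CG = +√(5/28)
  (m₁,m₂)=(1/2,1/2): CG² = 15/28, CG = +√(15/28)
  (m₁,m₂)=(-1/2,3/2): CG² = 15/56, CG = +√(15/56)
  (m₁,m₂)=(-3/2,5/2): CG² = 1/56, CG = +√(1/56)   ← matches the target
Pairs with CG² = 1/56: (-3/2,5/2): +√(1/56)

(-3/2,5/2): +√(1/56)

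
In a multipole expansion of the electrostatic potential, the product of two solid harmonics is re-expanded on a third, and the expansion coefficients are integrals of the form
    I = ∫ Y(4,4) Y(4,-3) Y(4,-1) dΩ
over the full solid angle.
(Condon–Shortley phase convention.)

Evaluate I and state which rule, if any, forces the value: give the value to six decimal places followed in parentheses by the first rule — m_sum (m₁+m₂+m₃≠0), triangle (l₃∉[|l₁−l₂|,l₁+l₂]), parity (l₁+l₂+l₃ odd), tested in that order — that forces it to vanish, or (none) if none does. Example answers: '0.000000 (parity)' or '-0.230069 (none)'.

Rules hold: Σm=0, L=12 even, 0≤4≤8.
N = 9·9·9 = 729
Δ = 4!·4!·4!/13! = 1/450450
Racah Σ t=0..4: t=0:+1/13824 t=1:−1/216 t=2:+1/64 t=3:−1/216 t=4:+1/13824 = 5/768
⇒ 3j(4 4 4; 0 0 0)² = 18/1001, sgn +1
Racah Σ t=0..0: t=0:+1/3456 = 1/3456
⇒ 3j(4 4 4; 4 -3 -1)² = 35/1287, sgn -1
4πI² = N·(3j₀)²·(3jₘ)² = 7290/20449
I = -1·√(0.356497/4π) = -0.16843130
No selection rule forces the value: the integral is nonzero (none).

-0.168431 (none)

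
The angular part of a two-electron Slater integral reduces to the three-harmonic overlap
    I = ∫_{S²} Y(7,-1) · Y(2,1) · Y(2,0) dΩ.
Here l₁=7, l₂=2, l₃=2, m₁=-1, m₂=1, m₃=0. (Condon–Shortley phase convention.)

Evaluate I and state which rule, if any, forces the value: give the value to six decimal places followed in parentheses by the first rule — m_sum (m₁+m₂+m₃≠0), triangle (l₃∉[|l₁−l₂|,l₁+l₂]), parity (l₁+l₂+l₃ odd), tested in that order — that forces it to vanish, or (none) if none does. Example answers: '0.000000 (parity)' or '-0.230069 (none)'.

triangle: need 5≤l₃≤9, have 2; I=0

0.000000 (triangle)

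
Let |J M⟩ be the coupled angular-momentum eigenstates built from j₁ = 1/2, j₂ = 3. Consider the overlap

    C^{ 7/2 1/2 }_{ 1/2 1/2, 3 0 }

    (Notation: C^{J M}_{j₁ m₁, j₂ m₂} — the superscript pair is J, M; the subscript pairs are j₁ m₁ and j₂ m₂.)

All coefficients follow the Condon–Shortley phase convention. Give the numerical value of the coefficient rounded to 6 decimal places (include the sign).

triangle: 0!×1!×6!/8! = 720/40320
(j±m)!: 1!×0!×3!×3!×4!×3! = 5184
prefactor² = (2J+1)×Δ×N² = 5184/7
  k=0: +1/(0!×0!×0!×3!×1!×3!) = 1/36
Σ = 1/36  ⇒  CG² = 5184/7×(1/36)² = 4/7
CG = +√(4/7) = +0.755929

+√(4/7) = +0.755929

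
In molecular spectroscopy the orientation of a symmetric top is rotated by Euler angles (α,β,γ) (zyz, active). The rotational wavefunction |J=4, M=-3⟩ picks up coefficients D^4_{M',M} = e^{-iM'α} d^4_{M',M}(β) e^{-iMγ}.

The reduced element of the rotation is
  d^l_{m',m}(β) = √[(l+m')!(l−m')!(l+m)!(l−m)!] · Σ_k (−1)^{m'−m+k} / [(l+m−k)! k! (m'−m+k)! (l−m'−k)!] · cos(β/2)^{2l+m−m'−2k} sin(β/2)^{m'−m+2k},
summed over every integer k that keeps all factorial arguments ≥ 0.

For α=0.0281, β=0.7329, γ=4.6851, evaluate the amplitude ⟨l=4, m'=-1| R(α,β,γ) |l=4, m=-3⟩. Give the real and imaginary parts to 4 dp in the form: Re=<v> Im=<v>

Split into d^4_{-1,-3}(β=0.7329) × two z-phases.
With c≡cos(β/2)=0.933605 and s≡sin(β/2)=0.358303, N=[6·120·1·5040]^{1/2}=1904.940944
Admissible k: 0..1 (factorial args all ≥0)
  k=0: (−1)^2·1904.9409/(240)·0.9336^6·0.3583^2 = +0.674764
  k=1: (−1)^3·1904.9409/(144)·0.9336^4·0.3583^4 = -0.165644
d^4_{-1,-3}(0.7329) = +0.674764 -0.165644 = +0.509120
D = (+0.999605+0.028096i)·(+0.509120)·(+0.081776+0.996651i) = +0.027361+0.508384i

Re=0.0274 Im=0.5084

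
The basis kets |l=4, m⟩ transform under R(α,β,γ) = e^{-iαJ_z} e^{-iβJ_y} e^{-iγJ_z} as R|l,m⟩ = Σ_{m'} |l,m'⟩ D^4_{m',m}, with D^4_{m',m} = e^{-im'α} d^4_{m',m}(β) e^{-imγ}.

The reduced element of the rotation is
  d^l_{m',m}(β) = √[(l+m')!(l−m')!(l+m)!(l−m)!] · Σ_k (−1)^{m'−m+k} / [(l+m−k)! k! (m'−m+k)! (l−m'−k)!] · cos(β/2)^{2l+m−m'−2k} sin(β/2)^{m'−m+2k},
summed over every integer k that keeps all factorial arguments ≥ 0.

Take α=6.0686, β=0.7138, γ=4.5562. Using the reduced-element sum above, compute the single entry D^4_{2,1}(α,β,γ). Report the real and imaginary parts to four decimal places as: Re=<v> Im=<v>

Re=0.1918 Im=-0.2893

First d^4_{2,1}(β=0.7138), then the phase factors e^{-i(2)α} and e^{-i(1)γ}:
c=cos(0.713800/2)=0.936984, s=sin(0.713800/2)=0.349371; N=√[720·2·120·6]=1018.233765
k: max(0,(1)−(2))=0 … min(4+(1),4−(2))=2
  k=0: (−1)^1·1018.2338/(240)·0.9370^7·0.3494^1 = -0.939831
  k=1: (−1)^2·1018.2338/(48)·0.9370^5·0.3494^3 = +0.653325
  k=2: (−1)^3·1018.2338/(72)·0.9370^3·0.3494^5 = -0.060555
d^4_{2,1}(0.7138) = -0.939831 +0.653325 -0.060555 = -0.347061
Phases: e^{-i·(2)·6.0686}=+0.909311+0.416117i, e^{-i·(1)·4.5562}=-0.155555+0.987827i ⇒ D=+0.191751-0.289280i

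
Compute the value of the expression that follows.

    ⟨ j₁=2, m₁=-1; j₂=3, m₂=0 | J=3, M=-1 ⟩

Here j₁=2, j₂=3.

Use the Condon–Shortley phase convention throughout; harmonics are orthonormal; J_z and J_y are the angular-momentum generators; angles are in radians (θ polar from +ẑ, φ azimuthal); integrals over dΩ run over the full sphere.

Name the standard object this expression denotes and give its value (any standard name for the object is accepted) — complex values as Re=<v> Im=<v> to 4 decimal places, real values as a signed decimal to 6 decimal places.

Clebsch–Gordan coefficient, −√(1/30) ≈ -0.182574

This is a Clebsch–Gordan (vector-coupling) coefficient.
j₁+j₂−J=2  J+j₁−j₂=2  J−j₁+j₂=4  j₁+j₂+J+1=9
(j₁±m₁, j₂±m₂, J±M) = (1,3,3,3,2,4)
P² = 96/5
sum k=1..2:
  [1] −1/8 = -1/8
  [2] +1/12 = 1/12
S = -1/24
C² = P²·S² = 1/30 ; C = -0.182574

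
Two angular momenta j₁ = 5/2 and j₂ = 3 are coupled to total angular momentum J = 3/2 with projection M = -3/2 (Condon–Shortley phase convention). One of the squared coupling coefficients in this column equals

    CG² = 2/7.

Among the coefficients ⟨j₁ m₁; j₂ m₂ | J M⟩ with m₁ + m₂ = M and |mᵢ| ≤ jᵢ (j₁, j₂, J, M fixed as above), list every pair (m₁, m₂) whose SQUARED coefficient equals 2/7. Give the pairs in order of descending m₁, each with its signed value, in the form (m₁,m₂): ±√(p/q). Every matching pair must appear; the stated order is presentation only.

Admissible pairs with m₁+m₂ = M = -3/2: (-5/2,1), (-3/2,0), (-1/2,-1), (1/2,-2), (3/2,-3)
  (m₁,m₂)=(3/2,-3): CG² = 3/14, CG = +√(3/14)
  (m₁,m₂)=(1/2,-2): CG² = 2/7, CG = −√(2/7)   ← matches the target
  (m₁,m₂)=(-1/2,-1): CG² = 9/35, CG = +√(9/35)
  (m₁,m₂)=(-3/2,0): CG² = 6/35, CG = −√(6/35)
  (m₁,m₂)=(-5/2,1): CG² = 1/14, CG = +√(1/14)
Pairs with CG² = 2/7: (1/2,-2): −√(2/7)

(1/2,-2): −√(2/7)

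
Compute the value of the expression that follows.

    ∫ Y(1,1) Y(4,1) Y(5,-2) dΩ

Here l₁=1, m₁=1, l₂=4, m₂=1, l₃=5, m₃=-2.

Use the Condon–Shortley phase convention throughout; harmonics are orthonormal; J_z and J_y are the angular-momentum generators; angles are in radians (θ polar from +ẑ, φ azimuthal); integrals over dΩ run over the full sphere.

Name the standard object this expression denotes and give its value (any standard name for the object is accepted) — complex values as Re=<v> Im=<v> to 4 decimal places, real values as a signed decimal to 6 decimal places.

This is a Gaunt coefficient — the integral of a triple product of spherical harmonics over the sphere.
Checks pass: Σm=0; 10 even; l₃=5∈[3,5].
(2·1+1)(2·4+1)(2·5+1) = 297
Δ: 0! 2! 8! / 11! → 1/495
sum: t=0:+1/576 = 1/576
3j²(1 4 5; 0 0 0) = Δ·Π!·Σ² = 5/99  (sign -1)
sum: t=0:+1/1440 = 1/1440
3j²(1 4 5; 1 1 -2) = Δ·Π!·Σ² = 7/165  (sign -1)
combine: 4πI² = 297·5/99·7/165 = 7/11
take √, sign +1: I = 0.22503380

Gaunt coefficient, +0.225034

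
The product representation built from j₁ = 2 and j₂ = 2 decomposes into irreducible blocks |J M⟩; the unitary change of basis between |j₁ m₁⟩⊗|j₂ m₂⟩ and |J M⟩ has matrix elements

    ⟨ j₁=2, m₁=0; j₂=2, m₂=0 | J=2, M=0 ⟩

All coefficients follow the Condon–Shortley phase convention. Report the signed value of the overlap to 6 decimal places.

−√(2/7) ≈ -0.534522

triangle: 2!×2!×2!/7! = 8/5040
(j±m)!: 2!×2!×2!×2!×2!×2! = 64
prefactor² = (2J+1)×Δ×N² = 32/63
  k=0: +1/(0!×2!×2!×2!×0!×0!) = 1/8
  k=1: −1/(1!×1!×1!×1!×1!×1!) = -1
  k=2: +1/(2!×0!×0!×0!×2!×2!) = 1/8
Σ = -3/4  ⇒  CG² = 32/63×(-3/4)² = 2/7
CG = −√(2/7) = -0.534522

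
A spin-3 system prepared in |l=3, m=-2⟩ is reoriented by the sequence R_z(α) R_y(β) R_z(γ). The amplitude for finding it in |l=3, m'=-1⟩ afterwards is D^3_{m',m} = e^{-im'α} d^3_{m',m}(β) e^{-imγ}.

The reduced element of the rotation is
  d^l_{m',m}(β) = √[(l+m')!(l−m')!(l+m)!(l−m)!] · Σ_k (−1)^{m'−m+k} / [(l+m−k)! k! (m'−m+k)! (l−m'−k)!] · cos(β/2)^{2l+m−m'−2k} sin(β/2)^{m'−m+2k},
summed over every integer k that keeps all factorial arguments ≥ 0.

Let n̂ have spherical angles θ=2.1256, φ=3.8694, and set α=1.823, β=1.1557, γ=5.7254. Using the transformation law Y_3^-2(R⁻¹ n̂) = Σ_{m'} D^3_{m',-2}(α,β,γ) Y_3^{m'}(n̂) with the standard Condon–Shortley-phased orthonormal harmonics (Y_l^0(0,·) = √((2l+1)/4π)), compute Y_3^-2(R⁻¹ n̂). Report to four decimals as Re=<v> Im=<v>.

Need the full column D^3_{m',-2} for m'=−3..3 at α=1.8230, β=1.1557, γ=5.7254.
cos(β/2)=0.837639, sin(β/2)=0.546224
d^3_{-3,-2}: single k=1 term ⇒ +0.551736;  D = -0.193825-0.516570i
d^3_{-2,-2}: k∈[0..1] ⇒ +0.345415 -0.734412 = -0.388997;  D = +0.318581-0.223214i
d^3_{-1,-2}: k∈[0..1] ⇒ -0.712288 +0.605778 = -0.106509;  D = -0.080951-0.069219i
d^3_{0,-2}: k∈[0..1] ⇒ +0.804508 -0.342104 = +0.462403;  D = +0.203303-0.415313i
d^3_{1,-2}: k∈[0..1] ⇒ -0.605778 +0.128799 = -0.476979;  D = +0.467183+0.096173i
d^3_{2,-2}: k∈[0..1] ⇒ +0.312297 -0.026560 = +0.285737;  D = +0.014047+0.285392i
d^3_{3,-2}: single k=0 term ⇒ -0.099767;  D = -0.095270+0.029615i
Y_3^{m'}(θ=2.1256,φ=3.8694) and Σ D·Y over m':
  (-0.1938-0.5166i)·(+0.1473+0.2096i)  (+0.3186-0.2232i)·(-0.0447+0.3864i)  (-0.0810-0.0692i)·(-0.0795+0.0708i)  (+0.2033-0.4153i)·(+0.3170+0.0000i)  (+0.4672+0.0962i)·(+0.0795+0.0708i)  (+0.0140+0.2854i)·(-0.0447-0.3864i)  (-0.0953+0.0296i)·(-0.1473+0.2096i)
Y_3^-2(R⁻¹ n̂) = +0.375309-0.117348i

Re=0.3753 Im=-0.1173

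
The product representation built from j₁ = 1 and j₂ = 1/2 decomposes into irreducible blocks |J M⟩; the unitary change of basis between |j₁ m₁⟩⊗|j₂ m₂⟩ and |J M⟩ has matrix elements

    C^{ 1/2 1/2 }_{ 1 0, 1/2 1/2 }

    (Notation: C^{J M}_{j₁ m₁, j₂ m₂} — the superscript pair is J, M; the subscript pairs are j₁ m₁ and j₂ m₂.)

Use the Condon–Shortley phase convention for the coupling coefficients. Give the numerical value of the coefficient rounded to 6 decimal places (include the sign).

√[2·1!1!0!/3! · 1!1!1!0!1!0!] = √(1/3)
  +(−1)^1/∏(1,0,0,0,1,0)! = -1  (running -1)
⟨..|..⟩ = √(1/3)·(-1) = -0.577350

-0.577350  (= −√(1/3))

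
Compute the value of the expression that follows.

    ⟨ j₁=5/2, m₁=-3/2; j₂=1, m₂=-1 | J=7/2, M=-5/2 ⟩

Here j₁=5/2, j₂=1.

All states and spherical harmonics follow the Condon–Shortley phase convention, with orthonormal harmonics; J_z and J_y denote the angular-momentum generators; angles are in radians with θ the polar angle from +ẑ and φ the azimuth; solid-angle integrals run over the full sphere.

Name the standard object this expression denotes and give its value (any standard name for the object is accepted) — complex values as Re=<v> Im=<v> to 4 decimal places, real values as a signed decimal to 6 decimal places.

Clebsch–Gordan coefficient, +√(5/7) ≈ +0.845154

This is a Clebsch–Gordan (vector-coupling) coefficient.
j₁+j₂−J=0  J+j₁−j₂=5  J−j₁+j₂=2  j₁+j₂+J+1=8
(j₁±m₁, j₂±m₂, J±M) = (1,4,0,2,1,6)
P² = 11520/7
sum k=0..0:
  [0] +1/48 = 1/48
S = 1/48
C² = P²·S² = 5/7 ; C = +0.845154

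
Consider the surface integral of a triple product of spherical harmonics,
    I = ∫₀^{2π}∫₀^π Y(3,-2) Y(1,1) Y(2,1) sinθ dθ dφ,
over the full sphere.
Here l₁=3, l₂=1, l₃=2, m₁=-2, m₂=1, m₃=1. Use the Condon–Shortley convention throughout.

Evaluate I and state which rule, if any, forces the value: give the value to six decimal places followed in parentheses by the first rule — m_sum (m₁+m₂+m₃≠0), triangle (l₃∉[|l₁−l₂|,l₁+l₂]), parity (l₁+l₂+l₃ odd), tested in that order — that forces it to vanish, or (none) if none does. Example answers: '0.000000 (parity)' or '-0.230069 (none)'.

0.261169 (none)

Checks pass: Σm=0; 6 even; l₃=2∈[2,4].
(2·3+1)(2·1+1)(2·2+1) = 105
Δ: 2! 4! 0! / 7! → 1/105
sum: t=1:−1/4 = -1/4
3j²(3 1 2; 0 0 0) = Δ·Π!·Σ² = 3/35  (sign -1)
sum: t=2:+1/12 = 1/12
3j²(3 1 2; -2 1 1) = Δ·Π!·Σ² = 2/21  (sign -1)
combine: 4πI² = 105·3/35·2/21 = 6/7
take √, sign +1: I = 0.26116903
No selection rule forces the value: the integral is nonzero (none).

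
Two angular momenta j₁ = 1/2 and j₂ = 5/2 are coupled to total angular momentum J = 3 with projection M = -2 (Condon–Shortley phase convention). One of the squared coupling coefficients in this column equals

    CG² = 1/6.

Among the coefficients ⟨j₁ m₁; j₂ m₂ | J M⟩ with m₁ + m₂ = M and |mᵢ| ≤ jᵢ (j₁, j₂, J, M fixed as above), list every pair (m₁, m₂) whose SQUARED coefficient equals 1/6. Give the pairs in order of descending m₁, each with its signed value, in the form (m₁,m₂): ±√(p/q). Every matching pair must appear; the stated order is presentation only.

Admissible pairs with m₁+m₂ = M = -2: (-1/2,-3/2), (1/2,-5/2)
  (m₁,m₂)=(1/2,-5/2): CG² = 1/6, CG = +√(1/6)   ← matches the target
  (m₁,m₂)=(-1/2,-3/2): CG² = 5/6, CG = +√(5/6)
Pairs with CG² = 1/6: (1/2,-5/2): +√(1/6)

(1/2,-5/2): +√(1/6)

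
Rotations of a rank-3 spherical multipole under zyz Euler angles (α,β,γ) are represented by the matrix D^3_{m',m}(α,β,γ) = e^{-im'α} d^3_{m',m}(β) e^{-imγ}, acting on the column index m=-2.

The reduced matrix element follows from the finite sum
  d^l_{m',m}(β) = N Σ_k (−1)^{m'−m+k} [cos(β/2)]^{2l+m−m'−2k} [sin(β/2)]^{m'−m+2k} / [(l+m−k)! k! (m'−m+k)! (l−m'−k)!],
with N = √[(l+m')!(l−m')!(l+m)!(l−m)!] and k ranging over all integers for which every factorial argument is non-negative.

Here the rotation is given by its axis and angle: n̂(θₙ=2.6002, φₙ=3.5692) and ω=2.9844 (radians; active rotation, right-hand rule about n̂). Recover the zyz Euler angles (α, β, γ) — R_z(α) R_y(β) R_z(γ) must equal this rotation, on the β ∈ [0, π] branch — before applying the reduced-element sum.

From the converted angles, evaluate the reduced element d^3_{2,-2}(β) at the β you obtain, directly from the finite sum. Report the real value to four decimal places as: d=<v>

Axis–angle → zyz. n̂ = (sinθₙcosφₙ, sinθₙsinφₙ, cosθₙ) = (-0.468930, -0.213705, -0.856992), ω = 2.9844.
R = I cosω + sinω [n̂]ₓ + (1−cosω) n̂n̂ᵀ gives
  R = [-0.550591, +0.333348, +0.765329; +0.065031, -0.896894, +0.437437; +0.832238, +0.290619, +0.472144]
β = atan2(√(R₁₃²+R₂₃²), R₃₃) = 1.079075; α = atan2(R₂₃, R₁₃) mod 2π = 0.519251; γ = atan2(R₃₂, −R₃₁) mod 2π = 2.805629
d^3_{2,-2}(β=1.0791) via the finite sum:
With c≡cos(β/2)=0.857946 and s≡sin(β/2)=0.513739, N=[120·1·1·120]^{1/2}=120.000000
k: max(0,(-2)−(2))=0 … min(3+(-2),3−(2))=1
  k=0: (−1)^4·120.0000/(24)·0.8579^2·0.5137^4 = +0.256366
  k=1: (−1)^5·120.0000/(120)·0.8579^0·0.5137^6 = -0.018385
d^3_{2,-2}(1.0791) = +0.256366 -0.018385 = +0.237982

d=0.2380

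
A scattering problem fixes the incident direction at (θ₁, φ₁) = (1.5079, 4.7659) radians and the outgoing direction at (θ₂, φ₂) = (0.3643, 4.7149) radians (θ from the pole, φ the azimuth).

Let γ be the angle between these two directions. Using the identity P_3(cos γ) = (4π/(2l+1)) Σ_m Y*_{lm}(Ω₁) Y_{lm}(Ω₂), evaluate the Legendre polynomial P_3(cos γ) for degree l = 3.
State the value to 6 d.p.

Addition theorem: P_3(cos γ) = (4π/7) Σ_m Y*_{lm}(Ω₁) Y_{lm}(Ω₂), m = −3…3:
  [-3]  conj(Y_{3,-3})(Ω₁) = -0.066296+0.409421i ; Y_{3,-3}(Ω₂) = -0.000142-0.018871i ; Δ = +0.007735+0.001193i
  [-2]  conj(Y_{3,-2})(Ω₁) = -0.063617-0.006835i ; Y_{3,-2}(Ω₂) = -0.121222+0.000609i ; Δ = +0.007716+0.000790i
  [-1]  conj(Y_{3,-1})(Ω₁) = -0.016910+0.315717i ; Y_{3,-1}(Ω₂) = +0.000973+0.387501i ; Δ = -0.122357-0.006246i
  [+0]  conj(Y_{3,0})(Ω₁) = -0.069905-0.000000i ; Y_{3,0}(Ω₂) = +0.476050+0.000000i ; Δ = -0.033278-0.000000i
  [+1]  conj(Y_{3,1})(Ω₁) = +0.016910+0.315717i ; Y_{3,1}(Ω₂) = -0.000973+0.387501i ; Δ = -0.122357+0.006246i
  [+2]  conj(Y_{3,2})(Ω₁) = -0.063617+0.006835i ; Y_{3,2}(Ω₂) = -0.121222-0.000609i ; Δ = +0.007716-0.000790i
  [+3]  conj(Y_{3,3})(Ω₁) = +0.066296+0.409421i ; Y_{3,3}(Ω₂) = +0.000142-0.018871i ; Δ = +0.007735-0.001193i
Total Σ_m = -0.247090+0.000000i. Multiply by 1.795196: -0.443575+0.000000i. P_3(cos γ) = -0.443575

-0.443575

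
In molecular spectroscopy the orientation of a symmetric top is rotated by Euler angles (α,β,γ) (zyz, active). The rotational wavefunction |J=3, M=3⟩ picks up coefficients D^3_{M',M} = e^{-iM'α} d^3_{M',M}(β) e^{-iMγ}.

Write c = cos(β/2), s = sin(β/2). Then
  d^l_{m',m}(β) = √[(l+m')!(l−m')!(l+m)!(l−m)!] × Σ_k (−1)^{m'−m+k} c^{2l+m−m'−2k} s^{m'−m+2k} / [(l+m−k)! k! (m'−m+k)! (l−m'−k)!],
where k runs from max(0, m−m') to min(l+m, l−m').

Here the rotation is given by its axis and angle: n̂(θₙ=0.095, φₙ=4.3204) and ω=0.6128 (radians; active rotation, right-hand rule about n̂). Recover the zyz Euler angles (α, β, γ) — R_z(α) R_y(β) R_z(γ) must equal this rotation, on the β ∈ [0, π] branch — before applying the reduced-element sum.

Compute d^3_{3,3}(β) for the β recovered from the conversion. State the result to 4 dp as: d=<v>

Axis–angle → zyz. n̂ = (sinθₙcosφₙ, sinθₙsinφₙ, cosθₙ) = (-0.036238, -0.087662, +0.995491), ω = 0.6128.
R = I cosω + sinω [n̂]ₓ + (1−cosω) n̂n̂ᵀ gives
  R = [+0.818280, -0.571989, -0.056984; +0.573145, +0.819439, +0.004964; +0.043856, -0.036722, +0.998363]
β = atan2(√(R₁₃²+R₂₃²), R₃₃) = 0.057231; α = atan2(R₂₃, R₁₃) mod 2π = 3.054706; γ = atan2(R₃₂, −R₃₁) mod 2π = 3.838684
d^3_{3,3}(β=0.0572) via the finite sum:
Half-angle: c=0.999591, s=0.028612. N=√(720·1·720·1)=720.000000
The bounds max(0,m−m')=0 and min(l+m,l−m')=0 give 1 term
  k=0: (−1)^0·720.0000/(720)·0.9996^6·0.0286^0 = +0.997546
d^3_{3,3}(0.0572) = +0.997546

d=0.9975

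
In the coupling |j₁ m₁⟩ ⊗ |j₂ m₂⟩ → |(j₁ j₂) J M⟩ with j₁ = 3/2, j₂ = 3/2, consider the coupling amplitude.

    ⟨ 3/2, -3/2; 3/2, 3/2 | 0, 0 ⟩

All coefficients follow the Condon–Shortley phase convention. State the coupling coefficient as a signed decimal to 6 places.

−√(1/4) = -0.500000

√[1·3!0!0!/4! · 0!3!3!0!0!0!] = √(9)
  +(−1)^3/∏(3,0,0,0,0,0)! = -1/6  (running -1/6)
⟨..|..⟩ = √(9)·(-1/6) = -0.500000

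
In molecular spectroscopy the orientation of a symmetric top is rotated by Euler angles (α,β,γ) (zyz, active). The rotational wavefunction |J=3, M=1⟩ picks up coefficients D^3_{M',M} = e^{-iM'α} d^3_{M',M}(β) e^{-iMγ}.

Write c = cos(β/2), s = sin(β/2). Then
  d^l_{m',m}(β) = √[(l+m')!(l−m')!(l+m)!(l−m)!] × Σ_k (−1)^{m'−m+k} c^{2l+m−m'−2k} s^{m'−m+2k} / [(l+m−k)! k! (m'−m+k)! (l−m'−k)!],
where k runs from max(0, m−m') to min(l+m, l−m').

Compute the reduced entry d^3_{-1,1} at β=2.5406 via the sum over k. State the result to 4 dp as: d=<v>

d=0.2181

d^3_{-1,1}(β=2.5406) via the finite sum:
Half-angle: c=0.295994, s=0.955190. N=√(2·24·24·2)=48.000000
k∈{2,3,4} keeps every argument non-negative
  k=2: (−1)^0·48.0000/(8)·0.2960^4·0.9552^2 = +0.042021
  k=3: (−1)^1·48.0000/(6)·0.2960^2·0.9552^4 = -0.583466
  k=4: (−1)^2·48.0000/(48)·0.2960^0·0.9552^6 = +0.759517
d^3_{-1,1}(2.5406) = +0.042021 -0.583466 +0.759517 = +0.218073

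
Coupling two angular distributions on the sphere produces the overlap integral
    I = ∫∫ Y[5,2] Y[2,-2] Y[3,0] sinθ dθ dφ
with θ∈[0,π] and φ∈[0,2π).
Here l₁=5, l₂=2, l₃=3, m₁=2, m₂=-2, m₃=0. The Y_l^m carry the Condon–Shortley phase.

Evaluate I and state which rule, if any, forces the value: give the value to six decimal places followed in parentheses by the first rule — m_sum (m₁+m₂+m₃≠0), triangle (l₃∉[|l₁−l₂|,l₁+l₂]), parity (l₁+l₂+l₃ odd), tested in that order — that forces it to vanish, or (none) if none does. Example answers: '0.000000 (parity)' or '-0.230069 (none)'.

m-sum 0 ✓  L=10 even ✓  3≤3≤7 ✓
Π(2lᵢ+1) = 11×5×7 = 385
triangle coeff Δ(5,2,3) = 1/2310
Σ_t [2,2]: t=2:+1/144 = 1/144
(3j)²=10/231 [(5 2 3; 0 0 0)], sign=-1
Σ_t [0,0]: t=0:+1/864 = 1/864
(3j)²=1/66 [(5 2 3; 2 -2 0)], sign=-1
⇒ 4πI² = 25/99
I = (+1)√(25/99/(4π)) = 0.14175797
No selection rule forces the value: the integral is nonzero (none).

0.141758 (none)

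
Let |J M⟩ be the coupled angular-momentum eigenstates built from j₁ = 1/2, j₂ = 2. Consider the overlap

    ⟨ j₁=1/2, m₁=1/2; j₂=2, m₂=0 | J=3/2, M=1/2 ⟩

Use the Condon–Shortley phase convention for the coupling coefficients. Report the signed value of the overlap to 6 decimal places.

triangle: 1!·0!·3!/5! = 6/120
(j±m)!: 1!·0!·2!·2!·2!·1! = 8
prefactor² = (2J+1)·Δ·N² = 8/5
  k=0: +1/(0!·1!·0!·2!·0!·1!) = 1/2
Σ = 1/2  ⇒  CG² = 8/5·(1/2)² = 2/5
CG = +√(2/5) = +0.632456

+0.632456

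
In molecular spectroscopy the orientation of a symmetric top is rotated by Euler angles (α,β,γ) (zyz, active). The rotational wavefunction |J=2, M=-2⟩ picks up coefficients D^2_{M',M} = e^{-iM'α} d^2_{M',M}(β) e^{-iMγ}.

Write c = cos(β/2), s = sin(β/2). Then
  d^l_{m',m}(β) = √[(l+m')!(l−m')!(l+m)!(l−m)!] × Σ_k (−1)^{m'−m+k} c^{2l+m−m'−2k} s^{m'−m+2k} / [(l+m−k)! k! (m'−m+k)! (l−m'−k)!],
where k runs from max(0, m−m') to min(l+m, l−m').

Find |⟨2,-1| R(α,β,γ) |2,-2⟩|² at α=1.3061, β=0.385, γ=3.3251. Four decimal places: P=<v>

P=0.1309

First d^2_{-1,-2}(β=0.3850), then the phase factors e^{-i(-1)α} and e^{-i(-2)γ}:
c=cos(0.385000/2)=0.981529, s=sin(0.385000/2)=0.191313; N=√[1·6·1·24]=12.000000
k: max(0,(-2)−(-1))=0 … min(2+(-2),2−(-1))=0
  k=0: (−1)^1·12.0000/(6)·0.9815^3·0.1913^1 = -0.361813
d^2_{-1,-2}(0.3850) = -0.361813
|D^2_{-1,-2}|² = |d^2_{-1,-2}(β)|² = (-0.361813)² = 0.130909 (the z-rotation phases have unit modulus)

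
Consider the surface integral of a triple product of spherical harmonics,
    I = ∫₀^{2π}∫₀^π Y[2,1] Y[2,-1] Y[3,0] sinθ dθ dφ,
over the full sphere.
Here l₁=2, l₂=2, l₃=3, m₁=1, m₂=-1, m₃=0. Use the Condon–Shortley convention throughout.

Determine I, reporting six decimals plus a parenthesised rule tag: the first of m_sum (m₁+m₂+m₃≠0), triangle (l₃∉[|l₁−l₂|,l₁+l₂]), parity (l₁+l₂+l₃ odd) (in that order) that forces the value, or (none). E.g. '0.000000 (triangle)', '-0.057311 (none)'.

0.000000 (parity)

Σlᵢ=7 odd — θ-integrand is odd under cosθ→−cosθ; I=0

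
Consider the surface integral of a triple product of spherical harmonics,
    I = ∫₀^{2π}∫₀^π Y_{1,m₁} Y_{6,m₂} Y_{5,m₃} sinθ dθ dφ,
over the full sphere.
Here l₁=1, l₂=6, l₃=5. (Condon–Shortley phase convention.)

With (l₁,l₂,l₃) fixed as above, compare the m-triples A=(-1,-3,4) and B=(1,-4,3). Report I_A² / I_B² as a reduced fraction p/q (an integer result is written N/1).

1/15

l's match ⇒ only the (l;m) 3-j factors differ between A and B.
A: triangle coeff Δ(1,6,5) = 1/858; Σ_t [2,2]: t=2:+1/725760 = 1/725760; (3j)²=1/286 [(1 6 5; -1 -3 4)], sign=-1
B: triangle coeff Δ(1,6,5) = 1/858; Σ_t [0,0]: t=0:+1/161280 = 1/161280; (3j)²=15/286 [(1 6 5; 1 -4 3)], sign=+1
I_A²/I_B² = (1/286)/(15/286) = 1/15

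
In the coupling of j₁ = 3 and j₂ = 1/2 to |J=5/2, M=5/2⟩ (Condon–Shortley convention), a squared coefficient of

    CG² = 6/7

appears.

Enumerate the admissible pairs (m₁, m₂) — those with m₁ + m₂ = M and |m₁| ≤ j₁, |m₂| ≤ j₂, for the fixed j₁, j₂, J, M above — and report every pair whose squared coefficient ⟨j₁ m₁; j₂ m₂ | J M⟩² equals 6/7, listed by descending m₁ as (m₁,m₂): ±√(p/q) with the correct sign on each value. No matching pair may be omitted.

(3,-1/2): +√(6/7)

Admissible pairs with m₁+m₂ = M = 5/2: (2,1/2), (3,-1/2)
  (m₁,m₂)=(3,-1/2): CG² = 6/7, CG = +√(6/7)   ← matches the target
  (m₁,m₂)=(2,1/2): CG² = 1/7, CG = −√(1/7)
Pairs with CG² = 6/7: (3,-1/2): +√(6/7)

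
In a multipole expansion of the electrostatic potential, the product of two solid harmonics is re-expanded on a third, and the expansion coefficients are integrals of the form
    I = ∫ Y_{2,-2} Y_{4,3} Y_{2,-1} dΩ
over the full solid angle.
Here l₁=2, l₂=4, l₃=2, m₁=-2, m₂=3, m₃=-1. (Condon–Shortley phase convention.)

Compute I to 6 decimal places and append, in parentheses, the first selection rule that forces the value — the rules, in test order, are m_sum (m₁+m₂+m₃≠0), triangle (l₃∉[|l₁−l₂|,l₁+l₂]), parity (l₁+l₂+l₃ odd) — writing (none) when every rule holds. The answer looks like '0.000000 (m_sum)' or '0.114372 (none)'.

Checks pass: Σm=0; 8 even; l₃=2∈[2,6].
(2·2+1)(2·4+1)(2·2+1) = 225
Δ: 4! 0! 4! / 9! → 1/630
sum: t=2:+1/16 = 1/16
3j²(2 4 2; 0 0 0) = Δ·Π!·Σ² = 2/35  (sign +1)
sum: t=4:+1/144 = 1/144
3j²(2 4 2; -2 3 -1) = Δ·Π!·Σ² = 1/18  (sign -1)
combine: 4πI² = 225·2/35·1/18 = 5/7
take √, sign -1: I = -0.23841361
No selection rule forces the value: the integral is nonzero (none).

-0.238414 (none)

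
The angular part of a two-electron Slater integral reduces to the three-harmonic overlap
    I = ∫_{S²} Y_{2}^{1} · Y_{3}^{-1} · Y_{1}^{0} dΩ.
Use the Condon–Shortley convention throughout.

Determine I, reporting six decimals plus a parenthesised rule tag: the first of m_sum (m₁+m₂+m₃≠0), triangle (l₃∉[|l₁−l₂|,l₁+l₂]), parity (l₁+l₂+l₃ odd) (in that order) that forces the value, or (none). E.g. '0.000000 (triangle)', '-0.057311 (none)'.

Checks pass: Σm=0; 6 even; l₃=1∈[1,5].
(2·2+1)(2·3+1)(2·1+1) = 105
Δ: 4! 0! 2! / 7! → 1/105
sum: t=2:+1/4 = 1/4
3j²(2 3 1; 0 0 0) = Δ·Π!·Σ² = 3/35  (sign -1)
sum: t=1:−1/6 = -1/6
3j²(2 3 1; 1 -1 0) = Δ·Π!·Σ² = 8/105  (sign +1)
combine: 4πI² = 105·3/35·8/105 = 24/35
take √, sign -1: I = -0.23359668
No selection rule forces the value: the integral is nonzero (none).

-0.233597 (none)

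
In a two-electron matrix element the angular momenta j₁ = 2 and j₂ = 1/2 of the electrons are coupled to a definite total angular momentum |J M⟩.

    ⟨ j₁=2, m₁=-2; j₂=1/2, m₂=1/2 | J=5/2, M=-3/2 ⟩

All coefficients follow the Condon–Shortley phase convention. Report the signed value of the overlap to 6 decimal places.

+0.447214

triangle: 0!·4!·1!/6! = 24/720
(j±m)!: 0!·4!·1!·0!·1!·4! = 576
prefactor² = (2J+1)·Δ·N² = 576/5
  k=0: +1/(0!·0!·4!·1!·0!·0!) = 1/24
Σ = 1/24  ⇒  CG² = 576/5·(1/24)² = 1/5
CG = +√(1/5) = +0.447214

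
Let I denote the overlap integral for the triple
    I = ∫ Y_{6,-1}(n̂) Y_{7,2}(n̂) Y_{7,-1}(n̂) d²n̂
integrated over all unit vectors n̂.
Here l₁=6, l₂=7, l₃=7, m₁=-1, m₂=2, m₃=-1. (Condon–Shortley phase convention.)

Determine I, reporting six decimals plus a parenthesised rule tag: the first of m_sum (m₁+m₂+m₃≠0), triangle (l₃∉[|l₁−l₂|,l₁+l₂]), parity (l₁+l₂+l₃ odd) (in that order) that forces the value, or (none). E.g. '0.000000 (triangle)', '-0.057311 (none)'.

0.109239 (none)

Rules hold: Σm=0, L=20 even, 1≤7≤13.
N = 13·15·15 = 2925
Δ = 6!·6!·8!/21! = 1/2444321880
Racah Σ t=0..6: t=0:+1/2612736000 t=1:−1/20736000 t=2:+1/1658880 t=3:−1/746496 t=4:+1/1658880 t=5:−1/20736000 t=6:+1/2612736000 = -1/4354560
⇒ 3j(6 7 7; 0 0 0)² = 1000/138567, sgn +1
Racah Σ t=1..6: t=1:−1/3483648000 t=2:+1/29030400 t=3:−1/2488320 t=4:+1/1244160 t=5:−1/3317760 t=6:+1/62208000 = 1/6635520
⇒ 3j(6 7 7; -1 2 -1)² = 2625/369512, sgn +1
4πI² = N·(3j₀)²·(3jₘ)² = 24609375/164109517
I = +1·√(0.149957/4π) = 0.10923919
No selection rule forces the value: the integral is nonzero (none).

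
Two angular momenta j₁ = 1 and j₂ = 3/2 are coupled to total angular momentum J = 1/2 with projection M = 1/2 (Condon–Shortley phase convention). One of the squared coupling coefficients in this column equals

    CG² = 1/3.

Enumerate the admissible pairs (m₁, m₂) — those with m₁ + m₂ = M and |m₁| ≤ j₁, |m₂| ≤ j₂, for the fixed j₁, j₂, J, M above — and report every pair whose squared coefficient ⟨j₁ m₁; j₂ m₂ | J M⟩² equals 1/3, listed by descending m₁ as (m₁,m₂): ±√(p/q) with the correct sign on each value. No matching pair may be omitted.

(0,1/2): −√(1/3)

Admissible pairs with m₁+m₂ = M = 1/2: (-1,3/2), (0,1/2), (1,-1/2)
  (m₁,m₂)=(1,-1/2): CG² = 1/6, CG = +√(1/6)
  (m₁,m₂)=(0,1/2): CG² = 1/3, CG = −√(1/3)   ← matches the target
  (m₁,m₂)=(-1,3/2): CG² = 1/2, CG = +√(1/2)
Pairs with CG² = 1/3: (0,1/2): −√(1/3)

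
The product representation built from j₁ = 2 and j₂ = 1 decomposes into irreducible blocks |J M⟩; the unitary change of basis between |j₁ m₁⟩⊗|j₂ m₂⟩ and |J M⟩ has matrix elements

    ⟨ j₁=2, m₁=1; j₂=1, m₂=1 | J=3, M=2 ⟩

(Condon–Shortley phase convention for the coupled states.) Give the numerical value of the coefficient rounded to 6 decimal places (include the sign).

+0.816497  (= +√(2/3))

√[7·0!4!2!/7! · 3!1!2!0!5!1!] = √(96)
  +(−1)^0/∏(0,0,1,2,3,0)! = 1/12  (running 1/12)
⟨..|..⟩ = √(96)·(1/12) = +0.816497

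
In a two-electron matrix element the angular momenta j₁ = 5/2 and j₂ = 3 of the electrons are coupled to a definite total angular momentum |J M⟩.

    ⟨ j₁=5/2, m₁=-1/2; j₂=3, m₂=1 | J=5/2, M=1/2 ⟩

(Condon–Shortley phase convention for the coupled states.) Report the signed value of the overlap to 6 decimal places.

+0.478091

triangle: 3!·2!·3!/9! = 72/362880
(j±m)!: 2!·3!·4!·2!·3!·2! = 6912
prefactor² = (2J+1)·Δ·N² = 288/35
  k=1: −1/(1!·2!·2!·3!·0!·0!) = -1/24
  k=2: +1/(2!·1!·1!·2!·1!·1!) = 1/4
  k=3: −1/(3!·0!·0!·1!·2!·2!) = -1/24
Σ = 1/6  ⇒  CG² = 288/35·(1/6)² = 8/35
CG = +√(8/35) = +0.478091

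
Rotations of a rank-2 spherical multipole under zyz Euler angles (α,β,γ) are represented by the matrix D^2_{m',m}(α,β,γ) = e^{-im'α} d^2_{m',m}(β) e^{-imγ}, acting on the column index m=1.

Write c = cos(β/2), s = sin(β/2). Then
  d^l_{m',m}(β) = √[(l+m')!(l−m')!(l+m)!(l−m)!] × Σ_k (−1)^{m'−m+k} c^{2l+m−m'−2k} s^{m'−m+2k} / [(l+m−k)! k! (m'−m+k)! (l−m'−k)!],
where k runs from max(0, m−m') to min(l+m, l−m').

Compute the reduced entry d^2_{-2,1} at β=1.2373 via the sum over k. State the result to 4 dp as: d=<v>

d=0.3178

d^2_{-2,1}(β=1.2373) via the finite sum:
With c≡cos(β/2)=0.814662 and s≡sin(β/2)=0.579936, N=[1·24·6·1]^{1/2}=12.000000
k: max(0,(1)−(-2))=3 … min(2+(1),2−(-2))=3
  k=3: (−1)^0·12.0000/(6)·0.8147^1·0.5799^3 = +0.317795
d^2_{-2,1}(1.2373) = +0.317795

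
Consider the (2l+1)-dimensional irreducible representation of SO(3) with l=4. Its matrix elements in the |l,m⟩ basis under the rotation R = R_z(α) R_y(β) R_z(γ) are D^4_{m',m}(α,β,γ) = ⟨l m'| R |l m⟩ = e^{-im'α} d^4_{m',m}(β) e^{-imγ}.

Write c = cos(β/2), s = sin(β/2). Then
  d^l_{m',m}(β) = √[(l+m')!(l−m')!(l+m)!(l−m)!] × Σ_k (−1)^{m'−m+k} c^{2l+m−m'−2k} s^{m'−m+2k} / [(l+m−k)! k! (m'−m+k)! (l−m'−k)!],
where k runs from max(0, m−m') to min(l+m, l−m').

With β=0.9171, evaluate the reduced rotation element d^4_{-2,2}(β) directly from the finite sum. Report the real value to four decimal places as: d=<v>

d=0.3012

d^4_{-2,2}(β=0.9171) via the finite sum:
Half-angle: c=0.896695, s=0.442648. N=√(2·720·720·2)=1440.000000
k∈{4,5,6} keeps every argument non-negative
  k=4: (−1)^0·1440.0000/(96)·0.8967^4·0.4426^4 = +0.372311
  k=5: (−1)^1·1440.0000/(120)·0.8967^2·0.4426^6 = -0.072581
  k=6: (−1)^2·1440.0000/(1440)·0.8967^0·0.4426^8 = +0.001474
d^4_{-2,2}(0.9171) = +0.372311 -0.072581 +0.001474 = +0.301204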